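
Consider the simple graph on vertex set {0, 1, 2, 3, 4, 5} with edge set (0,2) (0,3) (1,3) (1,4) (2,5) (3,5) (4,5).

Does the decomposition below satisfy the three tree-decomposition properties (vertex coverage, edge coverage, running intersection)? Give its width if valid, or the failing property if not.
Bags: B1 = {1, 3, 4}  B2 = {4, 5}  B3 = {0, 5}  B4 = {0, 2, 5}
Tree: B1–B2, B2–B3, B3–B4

A tree decomposition must satisfy three properties: every vertex lies in some bag; for every edge, both endpoints lie together in some bag; and for every vertex, the bags containing it form a connected subtree. Here edge (3,5) lies in no bag, so the decomposition is invalid.

No — edge (3,5) lies in no bag.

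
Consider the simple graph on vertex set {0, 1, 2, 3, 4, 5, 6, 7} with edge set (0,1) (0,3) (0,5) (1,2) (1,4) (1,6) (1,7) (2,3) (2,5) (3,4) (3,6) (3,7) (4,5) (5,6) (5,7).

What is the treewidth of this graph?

A width-3 tree decomposition is:
Bags: B1 = {1, 3, 4, 5}  B2 = {1, 2, 3, 5}  B3 = {1, 3, 5, 7}  B4 = {0, 1, 3, 5}  B5 = {1, 3, 5, 6}
Tree: B1–B2, B2–B3, B3–B4, B4–B5
Each bag holds 4 vertices, so the decomposition has width 3, which upper-bounds the treewidth. For the lower bound: the 4 vertex sets {4,5}, {2,3}, {1}, {7} are disjoint, each induces a connected subgraph, and every pair is joined by at least one edge of G. Contracting each set to a single vertex therefore yields K_{4} as a minor, and since treewidth is minor-monotone, tw(G) ≥ tw(K_{4}) = 3. Hence tw(G) = 3 exactly.

3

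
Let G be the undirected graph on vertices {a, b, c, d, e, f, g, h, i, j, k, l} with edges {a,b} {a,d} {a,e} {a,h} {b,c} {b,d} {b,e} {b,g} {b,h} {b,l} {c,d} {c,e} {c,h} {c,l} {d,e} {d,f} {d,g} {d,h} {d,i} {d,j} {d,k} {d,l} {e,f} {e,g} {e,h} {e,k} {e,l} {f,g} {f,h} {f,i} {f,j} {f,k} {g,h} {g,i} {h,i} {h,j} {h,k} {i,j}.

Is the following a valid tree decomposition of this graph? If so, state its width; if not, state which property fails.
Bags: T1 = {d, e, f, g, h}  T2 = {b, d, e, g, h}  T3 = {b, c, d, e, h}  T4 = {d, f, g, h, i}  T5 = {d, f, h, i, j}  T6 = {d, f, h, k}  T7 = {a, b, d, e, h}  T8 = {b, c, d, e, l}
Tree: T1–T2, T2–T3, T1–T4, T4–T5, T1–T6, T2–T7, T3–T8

A tree decomposition must satisfy three properties: every vertex lies in some bag; for every edge, both endpoints lie together in some bag; and for every vertex, the bags containing it form a connected subtree. Here edge (e,k) lies in no bag, so the decomposition is invalid.

No — edge (e,k) lies in no bag.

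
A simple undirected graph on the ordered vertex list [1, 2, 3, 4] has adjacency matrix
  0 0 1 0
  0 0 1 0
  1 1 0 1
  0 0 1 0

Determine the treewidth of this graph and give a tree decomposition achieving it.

Every bag has size at most 2, so the width is 2 − 1 = 1 and tw(G) ≤ 1. Any graph with an edge has treewidth ≥ 1, and G has the edge 2–3. Combining the bounds, tw(G) = 1.

Treewidth 1.
One such decomposition:
Bags: B1 = {2, 3}  B2 = {1, 3}  B3 = {3, 4}
Tree: B1–B2, B1–B3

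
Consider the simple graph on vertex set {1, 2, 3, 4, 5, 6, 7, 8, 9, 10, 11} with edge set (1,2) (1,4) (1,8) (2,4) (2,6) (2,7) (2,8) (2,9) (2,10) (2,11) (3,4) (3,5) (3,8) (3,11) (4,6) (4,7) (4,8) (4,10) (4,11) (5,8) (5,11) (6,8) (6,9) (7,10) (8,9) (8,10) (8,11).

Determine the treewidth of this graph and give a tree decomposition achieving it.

Treewidth 3.
One optimal decomposition is:
Bags: B1 = {2, 4, 8, 11}  B2 = {2, 4, 6, 8}  B3 = {2, 6, 8, 9}  B4 = {3, 4, 8, 11}  B5 = {1, 2, 4, 8}  B6 = {3, 5, 8, 11}  B7 = {2, 4, 8, 10}  B8 = {2, 4, 7, 10}
Tree: B1–B2, B2–B3, B1–B4, B2–B5, B4–B6, B5–B7, B7–B8

The largest bag has 4 vertices, giving width 3; this decomposition certifies tw(G) ≤ 3. For the lower bound, the 4 vertices {2, 6, 8, 9} are pairwise adjacent, and any tree decomposition puts a clique entirely inside one bag — forcing width ≥ 3. Therefore the treewidth is 3.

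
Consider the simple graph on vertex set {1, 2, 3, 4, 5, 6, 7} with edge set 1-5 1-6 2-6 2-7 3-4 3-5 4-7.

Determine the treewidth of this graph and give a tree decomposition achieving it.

Treewidth 2.
One such decomposition:
Bags: B1 = {3, 4, 7}  B2 = {2, 3, 7}  B3 = {2, 3, 6}  B4 = {1, 3, 6}  B5 = {1, 3, 5}
Tree: B1–B2, B2–B3, B3–B4, B4–B5

The largest bag has 3 vertices, giving width 2; this decomposition certifies tw(G) ≤ 2. For the lower bound, G contains the cycle 3–4–7–2–6–1–5–3, so G is not a forest; only forests have treewidth ≤ 1, hence tw(G) ≥ 2. Hence tw(G) = 2 exactly.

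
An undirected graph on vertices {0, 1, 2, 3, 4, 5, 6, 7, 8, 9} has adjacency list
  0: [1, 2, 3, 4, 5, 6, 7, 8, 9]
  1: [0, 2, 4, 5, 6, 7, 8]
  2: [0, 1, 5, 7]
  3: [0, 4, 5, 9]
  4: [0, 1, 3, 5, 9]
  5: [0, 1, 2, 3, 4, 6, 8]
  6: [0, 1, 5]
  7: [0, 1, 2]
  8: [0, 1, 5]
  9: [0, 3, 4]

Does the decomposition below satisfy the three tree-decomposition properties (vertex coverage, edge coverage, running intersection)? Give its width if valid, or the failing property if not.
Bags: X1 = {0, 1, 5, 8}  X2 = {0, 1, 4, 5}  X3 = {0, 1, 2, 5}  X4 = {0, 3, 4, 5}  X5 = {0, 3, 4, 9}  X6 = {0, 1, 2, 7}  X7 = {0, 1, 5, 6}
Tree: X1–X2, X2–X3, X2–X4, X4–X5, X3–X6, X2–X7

Checking the three conditions: (i) the bags cover all of {0, 1, 2, 3, 4, 5, 6, 7, 8, 9}; (ii) for each edge, some bag contains both endpoints; (iii) the bags containing any fixed vertex form a subtree. All hold, so the decomposition is valid with width 4 − 1 = 3.

Yes; width 3.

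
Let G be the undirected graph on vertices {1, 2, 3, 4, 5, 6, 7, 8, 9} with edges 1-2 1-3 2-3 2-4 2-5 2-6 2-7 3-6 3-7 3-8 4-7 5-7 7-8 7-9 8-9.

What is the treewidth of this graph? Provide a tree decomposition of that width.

Each bag holds 3 vertices, so the decomposition has width 2, which upper-bounds the treewidth. Conversely, {7, 8, 9} is a clique of size 3, and the vertices of any clique must share a bag in every tree decomposition; so some bag has ≥ 3 vertices and tw(G) ≥ 2. Therefore the treewidth is 2.

Treewidth 2.
Bags: B1 = {2, 3, 7}  B2 = {3, 7, 8}  B3 = {7, 8, 9}  B4 = {2, 3, 6}  B5 = {1, 2, 3}  B6 = {2, 4, 7}  B7 = {2, 5, 7}
Tree: B1–B2, B2–B3, B1–B4, B4–B5, B1–B6, B1–B7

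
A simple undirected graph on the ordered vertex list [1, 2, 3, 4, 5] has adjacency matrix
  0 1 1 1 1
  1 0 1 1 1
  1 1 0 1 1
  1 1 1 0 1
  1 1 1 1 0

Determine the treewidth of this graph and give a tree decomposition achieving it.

With just one bag of size 5, the width is 5 − 1 = 4, so tw(G) ≤ 4. On the other hand G contains the 5-clique {1, 2, 3, 4, 5}. A clique must lie in a single bag of any decomposition, so no decomposition can have width below 4. The upper and lower bounds meet at 4, so that is the treewidth.

Treewidth 4.
One optimal decomposition is:
Bags: B1 = {1, 2, 3, 4, 5}
Tree: (single bag)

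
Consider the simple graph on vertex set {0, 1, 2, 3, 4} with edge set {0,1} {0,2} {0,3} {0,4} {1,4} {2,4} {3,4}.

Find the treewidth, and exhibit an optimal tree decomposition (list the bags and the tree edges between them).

Treewidth 2.
One such decomposition:
Bags: B1 = {0, 1, 4}  B2 = {0, 3, 4}  B3 = {0, 2, 4}
Tree: B1–B2, B1–B3

Each bag holds 3 vertices, so the decomposition has width 2, which upper-bounds the treewidth. For the lower bound, the 3 vertices {0, 1, 4} are pairwise adjacent, and any tree decomposition puts a clique entirely inside one bag — forcing width ≥ 2. The upper and lower bounds meet at 2, so that is the treewidth.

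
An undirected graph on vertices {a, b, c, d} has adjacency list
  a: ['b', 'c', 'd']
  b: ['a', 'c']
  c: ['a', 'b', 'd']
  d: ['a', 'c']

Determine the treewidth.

2

A width-2 tree decomposition is:
Bags: B1 = {a, b, c}  B2 = {a, c, d}
Tree: B1–B2
The largest bag has 3 vertices, giving width 2; this decomposition certifies tw(G) ≤ 2. For the lower bound, the 3 vertices {a, c, d} are pairwise adjacent, and any tree decomposition puts a clique entirely inside one bag — forcing width ≥ 2. The upper and lower bounds meet at 2, so that is the treewidth.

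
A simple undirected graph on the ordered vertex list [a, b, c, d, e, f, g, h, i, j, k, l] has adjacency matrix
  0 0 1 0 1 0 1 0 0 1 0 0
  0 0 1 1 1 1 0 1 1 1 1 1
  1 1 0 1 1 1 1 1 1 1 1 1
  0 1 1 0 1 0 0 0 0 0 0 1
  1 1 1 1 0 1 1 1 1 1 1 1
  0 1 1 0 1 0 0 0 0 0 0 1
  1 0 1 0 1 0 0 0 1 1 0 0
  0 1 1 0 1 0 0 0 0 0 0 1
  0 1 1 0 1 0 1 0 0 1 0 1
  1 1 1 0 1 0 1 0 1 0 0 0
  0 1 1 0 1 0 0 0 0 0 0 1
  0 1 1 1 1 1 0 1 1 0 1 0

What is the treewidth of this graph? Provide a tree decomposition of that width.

Each bag holds 5 vertices, so the decomposition has width 4, which upper-bounds the treewidth. Conversely, {a, c, e, g, j} is a clique of size 5, and the vertices of any clique must share a bag in every tree decomposition; so some bag has ≥ 5 vertices and tw(G) ≥ 4. Combining the bounds, tw(G) = 4.

Treewidth 4.
One optimal decomposition is:
Bags: B1 = {c, e, g, i, j}  B2 = {b, c, e, i, j}  B3 = {b, c, e, i, l}  B4 = {b, c, e, k, l}  B5 = {a, c, e, g, j}  B6 = {b, c, e, h, l}  B7 = {b, c, e, f, l}  B8 = {b, c, d, e, l}
Tree: B1–B2, B2–B3, B3–B4, B1–B5, B4–B6, B6–B7, B6–B8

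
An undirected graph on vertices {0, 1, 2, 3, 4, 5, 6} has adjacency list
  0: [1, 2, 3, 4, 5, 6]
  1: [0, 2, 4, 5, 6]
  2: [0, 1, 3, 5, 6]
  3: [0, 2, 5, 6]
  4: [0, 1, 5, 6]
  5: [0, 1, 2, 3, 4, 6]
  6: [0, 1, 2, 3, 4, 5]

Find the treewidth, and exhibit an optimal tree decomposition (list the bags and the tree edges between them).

Every bag has size at most 5, so the width is 5 − 1 = 4 and tw(G) ≤ 4. On the other hand G contains the 5-clique {0, 1, 2, 5, 6}. A clique must lie in a single bag of any decomposition, so no decomposition can have width below 4. Combining the bounds, tw(G) = 4.

Treewidth 4.
One such decomposition:
Bags: B1 = {0, 1, 2, 5, 6}  B2 = {0, 2, 3, 5, 6}  B3 = {0, 1, 4, 5, 6}
Tree: B1–B2, B1–B3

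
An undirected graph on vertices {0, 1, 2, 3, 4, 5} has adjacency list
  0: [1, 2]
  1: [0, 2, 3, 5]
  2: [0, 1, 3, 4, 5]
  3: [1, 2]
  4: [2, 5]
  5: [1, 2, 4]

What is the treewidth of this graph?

A width-2 tree decomposition is:
Bags: B1 = {1, 2, 3}  B2 = {1, 2, 5}  B3 = {0, 1, 2}  B4 = {2, 4, 5}
Tree: B1–B2, B1–B3, B2–B4
The largest bag has 3 vertices, giving width 2; this decomposition certifies tw(G) ≤ 2. On the other hand G contains the 3-clique {0, 1, 2}. A clique must lie in a single bag of any decomposition, so no decomposition can have width below 2. Hence tw(G) = 2 exactly.

2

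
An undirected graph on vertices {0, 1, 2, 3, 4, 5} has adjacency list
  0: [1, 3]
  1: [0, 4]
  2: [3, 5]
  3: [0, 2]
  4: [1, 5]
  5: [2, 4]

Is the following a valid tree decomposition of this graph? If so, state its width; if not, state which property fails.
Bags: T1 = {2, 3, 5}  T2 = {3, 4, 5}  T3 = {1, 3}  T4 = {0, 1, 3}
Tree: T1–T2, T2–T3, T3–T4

A tree decomposition must satisfy three properties: every vertex lies in some bag; for every edge, both endpoints lie together in some bag; and for every vertex, the bags containing it form a connected subtree. Here edge (4,1) lies in no bag, so the decomposition is invalid.

No — edge (4,1) lies in no bag.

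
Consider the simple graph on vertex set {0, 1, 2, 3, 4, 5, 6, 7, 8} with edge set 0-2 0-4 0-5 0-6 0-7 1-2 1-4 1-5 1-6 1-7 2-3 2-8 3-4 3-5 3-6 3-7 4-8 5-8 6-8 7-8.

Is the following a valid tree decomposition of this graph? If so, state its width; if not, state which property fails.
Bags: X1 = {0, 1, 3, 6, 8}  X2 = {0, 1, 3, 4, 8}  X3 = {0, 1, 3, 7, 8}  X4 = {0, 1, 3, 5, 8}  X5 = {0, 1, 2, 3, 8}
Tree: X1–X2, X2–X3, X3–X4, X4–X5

Every vertex of G appears in some bag (union = {0, 1, 2, 3, 4, 5, 6, 7, 8}); every edge is covered by a bag; and for each vertex v the set of bags containing v is connected in the bag tree. The decomposition is therefore valid. The largest bag has 5 vertices, so the width is 4.

Yes; width 4.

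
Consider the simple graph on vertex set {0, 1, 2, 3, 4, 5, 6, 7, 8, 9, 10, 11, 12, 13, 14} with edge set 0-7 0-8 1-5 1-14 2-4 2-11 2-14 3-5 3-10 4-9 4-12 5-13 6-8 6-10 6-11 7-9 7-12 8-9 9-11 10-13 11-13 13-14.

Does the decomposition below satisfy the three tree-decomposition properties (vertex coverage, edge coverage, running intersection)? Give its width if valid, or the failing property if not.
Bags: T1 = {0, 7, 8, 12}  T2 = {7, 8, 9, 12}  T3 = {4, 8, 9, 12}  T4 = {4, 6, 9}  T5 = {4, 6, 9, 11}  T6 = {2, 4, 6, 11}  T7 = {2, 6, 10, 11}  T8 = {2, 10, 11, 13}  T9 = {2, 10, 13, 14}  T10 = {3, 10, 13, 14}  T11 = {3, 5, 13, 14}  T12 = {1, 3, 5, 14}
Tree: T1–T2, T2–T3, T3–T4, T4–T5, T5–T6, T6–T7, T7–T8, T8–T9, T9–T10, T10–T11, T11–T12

No — edge (8,6) lies in no bag.

A tree decomposition must satisfy three properties: every vertex lies in some bag; for every edge, both endpoints lie together in some bag; and for every vertex, the bags containing it form a connected subtree. Here edge (8,6) lies in no bag, so the decomposition is invalid.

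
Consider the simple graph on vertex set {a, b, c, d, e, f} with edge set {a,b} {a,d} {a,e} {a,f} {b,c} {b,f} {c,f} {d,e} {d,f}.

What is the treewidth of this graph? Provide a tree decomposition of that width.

Treewidth 2.
One optimal decomposition is:
Bags: B1 = {a, b, f}  B2 = {a, d, f}  B3 = {b, c, f}  B4 = {a, d, e}
Tree: B1–B2, B1–B3, B2–B4

The largest bag has 3 vertices, giving width 2; this decomposition certifies tw(G) ≤ 2. On the other hand G contains the 3-clique {a, d, e}. A clique must lie in a single bag of any decomposition, so no decomposition can have width below 2. The upper and lower bounds meet at 2, so that is the treewidth.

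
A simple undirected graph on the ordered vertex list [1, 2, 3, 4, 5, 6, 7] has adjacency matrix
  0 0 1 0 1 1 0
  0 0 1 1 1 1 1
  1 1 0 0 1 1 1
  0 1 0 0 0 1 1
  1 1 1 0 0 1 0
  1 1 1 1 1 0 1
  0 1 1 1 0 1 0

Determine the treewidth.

3

A width-3 tree decomposition is:
Bags: B1 = {2, 3, 5, 6}  B2 = {2, 3, 6, 7}  B3 = {1, 3, 5, 6}  B4 = {2, 4, 6, 7}
Tree: B1–B2, B1–B3, B2–B4
The largest bag has 4 vertices, giving width 3; this decomposition certifies tw(G) ≤ 3. Conversely, {1, 3, 5, 6} is a clique of size 4, and the vertices of any clique must share a bag in every tree decomposition; so some bag has ≥ 4 vertices and tw(G) ≥ 3. Hence tw(G) = 3 exactly.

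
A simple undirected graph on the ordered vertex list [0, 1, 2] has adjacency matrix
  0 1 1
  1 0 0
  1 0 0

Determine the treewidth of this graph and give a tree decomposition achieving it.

Every bag has size at most 2, so the width is 2 − 1 = 1 and tw(G) ≤ 1. Any graph with an edge has treewidth ≥ 1, and G has the edge 0–1. Combining the bounds, tw(G) = 1.

Treewidth 1.
One such decomposition:
Bags: B1 = {0, 1}  B2 = {0, 2}
Tree: B1–B2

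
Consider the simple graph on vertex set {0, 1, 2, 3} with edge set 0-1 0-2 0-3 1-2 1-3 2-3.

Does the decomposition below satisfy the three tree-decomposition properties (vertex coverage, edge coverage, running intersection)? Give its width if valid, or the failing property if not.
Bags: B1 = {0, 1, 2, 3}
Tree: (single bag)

Yes; width 3.

Every vertex of G appears in some bag (union = {0, 1, 2, 3}); every edge is covered by a bag; and for each vertex v the set of bags containing v is connected in the bag tree. The decomposition is therefore valid. The largest bag has 4 vertices, so the width is 3.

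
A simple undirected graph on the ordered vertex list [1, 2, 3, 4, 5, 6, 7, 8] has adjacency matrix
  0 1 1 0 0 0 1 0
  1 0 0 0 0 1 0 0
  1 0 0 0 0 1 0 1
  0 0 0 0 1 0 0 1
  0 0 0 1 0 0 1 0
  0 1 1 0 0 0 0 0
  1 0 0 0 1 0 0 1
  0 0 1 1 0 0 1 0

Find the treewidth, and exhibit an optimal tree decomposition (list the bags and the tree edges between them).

Treewidth 2.
One such decomposition:
Bags: B1 = {2, 3, 6}  B2 = {1, 2, 3}  B3 = {1, 3, 8}  B4 = {1, 7, 8}  B5 = {4, 7, 8}  B6 = {4, 5, 7}
Tree: B1–B2, B2–B3, B3–B4, B4–B5, B5–B6

The largest bag has 3 vertices, giving width 2; this decomposition certifies tw(G) ≤ 2. The edges 6–2–1–3–6 form a cycle, so G is not a tree and its treewidth is at least 2. Combining the bounds, tw(G) = 2.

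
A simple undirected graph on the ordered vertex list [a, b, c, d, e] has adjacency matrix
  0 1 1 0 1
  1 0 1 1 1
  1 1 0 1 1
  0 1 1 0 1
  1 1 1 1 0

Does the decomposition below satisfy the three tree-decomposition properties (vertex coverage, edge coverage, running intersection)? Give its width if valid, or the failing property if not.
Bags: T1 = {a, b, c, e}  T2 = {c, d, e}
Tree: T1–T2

No — edge (b,d) lies in no bag.

A tree decomposition must satisfy three properties: every vertex lies in some bag; for every edge, both endpoints lie together in some bag; and for every vertex, the bags containing it form a connected subtree. Here edge (b,d) lies in no bag, so the decomposition is invalid.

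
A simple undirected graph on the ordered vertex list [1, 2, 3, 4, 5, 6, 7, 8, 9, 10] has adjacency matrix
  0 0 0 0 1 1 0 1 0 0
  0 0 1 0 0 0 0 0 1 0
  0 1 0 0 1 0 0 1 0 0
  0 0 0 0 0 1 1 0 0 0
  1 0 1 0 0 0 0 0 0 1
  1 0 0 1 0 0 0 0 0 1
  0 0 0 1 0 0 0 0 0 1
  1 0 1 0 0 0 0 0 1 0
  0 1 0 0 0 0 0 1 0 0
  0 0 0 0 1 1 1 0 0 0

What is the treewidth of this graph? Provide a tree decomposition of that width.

Treewidth 2.
One optimal decomposition is:
Bags: B1 = {4, 7, 10}  B2 = {4, 6, 10}  B3 = {5, 6, 10}  B4 = {1, 5, 6}  B5 = {1, 3, 5}  B6 = {1, 3, 8}  B7 = {2, 3, 8}  B8 = {2, 8, 9}
Tree: B1–B2, B2–B3, B3–B4, B4–B5, B5–B6, B6–B7, B7–B8

Each bag holds 3 vertices, so the decomposition has width 2, which upper-bounds the treewidth. Since 7–4–6–10–7 is a cycle in G, G is not acyclic. Forests are exactly the graphs of treewidth ≤ 1, so tw(G) ≥ 2. The upper and lower bounds meet at 2, so that is the treewidth.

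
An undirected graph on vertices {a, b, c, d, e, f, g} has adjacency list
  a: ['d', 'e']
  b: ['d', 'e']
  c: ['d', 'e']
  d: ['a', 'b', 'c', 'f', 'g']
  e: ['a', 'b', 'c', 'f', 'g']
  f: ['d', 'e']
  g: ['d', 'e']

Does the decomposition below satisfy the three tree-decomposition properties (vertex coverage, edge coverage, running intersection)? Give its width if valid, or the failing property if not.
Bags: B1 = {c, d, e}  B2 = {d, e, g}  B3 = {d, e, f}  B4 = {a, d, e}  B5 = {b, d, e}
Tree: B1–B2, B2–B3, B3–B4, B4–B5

Checking the three conditions: (i) the bags cover all of {a, b, c, d, e, f, g}; (ii) for each edge, some bag contains both endpoints; (iii) the bags containing any fixed vertex form a subtree. All hold, so the decomposition is valid with width 3 − 1 = 2.

Yes; width 2.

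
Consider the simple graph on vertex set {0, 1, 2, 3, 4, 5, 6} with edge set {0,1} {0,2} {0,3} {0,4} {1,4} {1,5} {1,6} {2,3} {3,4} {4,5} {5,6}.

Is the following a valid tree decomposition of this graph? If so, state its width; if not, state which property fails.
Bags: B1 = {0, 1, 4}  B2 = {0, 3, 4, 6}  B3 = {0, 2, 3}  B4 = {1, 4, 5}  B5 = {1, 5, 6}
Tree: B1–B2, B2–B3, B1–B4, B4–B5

No — bags containing vertex 6 are not connected in the tree.

A tree decomposition must satisfy three properties: every vertex lies in some bag; for every edge, both endpoints lie together in some bag; and for every vertex, the bags containing it form a connected subtree. Here bags containing vertex 6 are not connected in the tree, so the decomposition is invalid.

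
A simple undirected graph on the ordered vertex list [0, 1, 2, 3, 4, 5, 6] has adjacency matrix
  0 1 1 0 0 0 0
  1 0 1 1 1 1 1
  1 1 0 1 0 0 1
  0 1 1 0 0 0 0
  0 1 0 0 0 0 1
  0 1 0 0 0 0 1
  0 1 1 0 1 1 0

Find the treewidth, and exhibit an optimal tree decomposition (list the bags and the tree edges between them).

Treewidth 2.
One such decomposition:
Bags: B1 = {1, 2, 6}  B2 = {1, 5, 6}  B3 = {1, 2, 3}  B4 = {1, 4, 6}  B5 = {0, 1, 2}
Tree: B1–B2, B1–B3, B1–B4, B1–B5

Every bag has size at most 3, so the width is 3 − 1 = 2 and tw(G) ≤ 2. On the other hand G contains the 3-clique {0, 1, 2}. A clique must lie in a single bag of any decomposition, so no decomposition can have width below 2. Hence tw(G) = 2 exactly.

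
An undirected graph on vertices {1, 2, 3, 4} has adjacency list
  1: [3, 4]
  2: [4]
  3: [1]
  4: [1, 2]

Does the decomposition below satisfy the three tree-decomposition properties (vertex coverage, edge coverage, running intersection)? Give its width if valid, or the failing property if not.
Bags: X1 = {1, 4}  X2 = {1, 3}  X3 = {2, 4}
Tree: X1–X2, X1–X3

Yes; width 1.

Checking the three conditions: (i) the bags cover all of {1, 2, 3, 4}; (ii) for each edge, some bag contains both endpoints; (iii) the bags containing any fixed vertex form a subtree. All hold, so the decomposition is valid with width 2 − 1 = 1.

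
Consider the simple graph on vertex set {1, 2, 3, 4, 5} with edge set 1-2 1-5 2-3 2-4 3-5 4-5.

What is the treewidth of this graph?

A width-2 tree decomposition is:
Bags: B1 = {2, 3, 5}  B2 = {2, 4, 5}  B3 = {1, 2, 5}
Tree: B1–B2, B2–B3
Each bag holds 3 vertices, so the decomposition has width 2, which upper-bounds the treewidth. For the lower bound, G contains the cycle 3–5–4–2–3, so G is not a forest; only forests have treewidth ≤ 1, hence tw(G) ≥ 2. Hence tw(G) = 2 exactly.

2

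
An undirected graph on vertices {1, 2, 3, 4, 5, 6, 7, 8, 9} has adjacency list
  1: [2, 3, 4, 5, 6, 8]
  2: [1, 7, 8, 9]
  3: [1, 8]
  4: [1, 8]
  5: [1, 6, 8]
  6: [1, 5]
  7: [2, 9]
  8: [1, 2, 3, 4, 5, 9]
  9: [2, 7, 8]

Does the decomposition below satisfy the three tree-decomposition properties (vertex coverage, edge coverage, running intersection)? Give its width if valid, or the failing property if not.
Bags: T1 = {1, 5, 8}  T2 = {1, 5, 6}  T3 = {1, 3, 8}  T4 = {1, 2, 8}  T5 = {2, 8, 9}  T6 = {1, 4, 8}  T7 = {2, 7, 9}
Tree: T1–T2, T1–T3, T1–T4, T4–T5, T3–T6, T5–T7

Yes; width 2.

Vertex coverage: the bags together contain {1, 2, 3, 4, 5, 6, 7, 8, 9}, the full vertex set. Edge coverage: each edge of G has both endpoints in at least one bag. Running intersection: for every vertex, the bags containing it form a connected subtree. All three properties hold, so this is a valid tree decomposition of width max|bag| − 1 = 2, and hence tw(G) ≤ 2.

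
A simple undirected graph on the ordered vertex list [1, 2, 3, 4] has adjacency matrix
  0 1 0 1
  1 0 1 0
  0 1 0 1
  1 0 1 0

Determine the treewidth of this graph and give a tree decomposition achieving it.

The largest bag has 3 vertices, giving width 2; this decomposition certifies tw(G) ≤ 2. Since 2–3–4–1–2 is a cycle in G, G is not acyclic. Forests are exactly the graphs of treewidth ≤ 1, so tw(G) ≥ 2. Hence tw(G) = 2 exactly.

Treewidth 2.
One such decomposition:
Bags: B1 = {2, 3, 4}  B2 = {1, 2, 4}
Tree: B1–B2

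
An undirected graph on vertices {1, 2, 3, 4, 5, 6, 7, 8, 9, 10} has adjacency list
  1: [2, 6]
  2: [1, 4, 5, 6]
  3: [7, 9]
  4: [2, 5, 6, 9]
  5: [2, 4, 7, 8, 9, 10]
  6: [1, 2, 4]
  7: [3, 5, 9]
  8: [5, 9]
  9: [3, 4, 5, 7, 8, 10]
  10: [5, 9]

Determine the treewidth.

2

A width-2 tree decomposition is:
Bags: B1 = {1, 2, 6}  B2 = {2, 4, 6}  B3 = {2, 4, 5}  B4 = {4, 5, 9}  B5 = {5, 8, 9}  B6 = {5, 7, 9}  B7 = {3, 7, 9}  B8 = {5, 9, 10}
Tree: B1–B2, B2–B3, B3–B4, B4–B5, B5–B6, B6–B7, B5–B8
Each bag holds 3 vertices, so the decomposition has width 2, which upper-bounds the treewidth. On the other hand G contains the 3-clique {1, 2, 6}. A clique must lie in a single bag of any decomposition, so no decomposition can have width below 2. The upper and lower bounds meet at 2, so that is the treewidth.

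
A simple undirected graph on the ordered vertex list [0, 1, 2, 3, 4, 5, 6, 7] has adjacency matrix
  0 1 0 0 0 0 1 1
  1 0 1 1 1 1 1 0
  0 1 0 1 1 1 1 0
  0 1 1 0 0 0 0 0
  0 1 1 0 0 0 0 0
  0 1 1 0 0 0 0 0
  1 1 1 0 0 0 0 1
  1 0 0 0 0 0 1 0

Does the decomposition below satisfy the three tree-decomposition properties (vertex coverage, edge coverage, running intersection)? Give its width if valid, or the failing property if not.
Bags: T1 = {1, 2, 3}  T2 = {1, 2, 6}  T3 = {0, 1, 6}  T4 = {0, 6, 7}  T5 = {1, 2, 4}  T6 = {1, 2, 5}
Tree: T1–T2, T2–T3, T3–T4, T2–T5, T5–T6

Every vertex of G appears in some bag (union = {0, 1, 2, 3, 4, 5, 6, 7}); every edge is covered by a bag; and for each vertex v the set of bags containing v is connected in the bag tree. The decomposition is therefore valid. The largest bag has 3 vertices, so the width is 2.

Yes; width 2.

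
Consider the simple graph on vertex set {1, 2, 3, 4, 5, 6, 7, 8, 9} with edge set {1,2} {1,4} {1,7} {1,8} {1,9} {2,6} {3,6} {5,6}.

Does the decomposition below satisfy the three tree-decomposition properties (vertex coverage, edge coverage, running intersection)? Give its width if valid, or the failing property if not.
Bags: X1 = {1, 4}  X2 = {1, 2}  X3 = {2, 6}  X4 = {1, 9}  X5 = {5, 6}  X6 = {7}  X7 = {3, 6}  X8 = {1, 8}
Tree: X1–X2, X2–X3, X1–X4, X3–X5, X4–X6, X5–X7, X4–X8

No — edge (1,7) lies in no bag.

A tree decomposition must satisfy three properties: every vertex lies in some bag; for every edge, both endpoints lie together in some bag; and for every vertex, the bags containing it form a connected subtree. Here edge (1,7) lies in no bag, so the decomposition is invalid.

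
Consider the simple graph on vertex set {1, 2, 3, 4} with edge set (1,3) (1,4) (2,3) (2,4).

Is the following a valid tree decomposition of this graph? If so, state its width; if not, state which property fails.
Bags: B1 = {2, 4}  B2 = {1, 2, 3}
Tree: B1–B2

A tree decomposition must satisfy three properties: every vertex lies in some bag; for every edge, both endpoints lie together in some bag; and for every vertex, the bags containing it form a connected subtree. Here edge (1,4) lies in no bag, so the decomposition is invalid.

No — edge (1,4) lies in no bag.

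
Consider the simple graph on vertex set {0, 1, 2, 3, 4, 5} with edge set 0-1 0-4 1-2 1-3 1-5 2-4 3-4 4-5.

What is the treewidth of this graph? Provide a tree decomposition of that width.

Every bag has size at most 3, so the width is 3 − 1 = 2 and tw(G) ≤ 2. The edges 1–2–4–3–1 form a cycle, so G is not a tree and its treewidth is at least 2. The upper and lower bounds meet at 2, so that is the treewidth.

Treewidth 2.
One optimal decomposition is:
Bags: B1 = {1, 2, 4}  B2 = {1, 3, 4}  B3 = {1, 4, 5}  B4 = {0, 1, 4}
Tree: B1–B2, B2–B3, B3–B4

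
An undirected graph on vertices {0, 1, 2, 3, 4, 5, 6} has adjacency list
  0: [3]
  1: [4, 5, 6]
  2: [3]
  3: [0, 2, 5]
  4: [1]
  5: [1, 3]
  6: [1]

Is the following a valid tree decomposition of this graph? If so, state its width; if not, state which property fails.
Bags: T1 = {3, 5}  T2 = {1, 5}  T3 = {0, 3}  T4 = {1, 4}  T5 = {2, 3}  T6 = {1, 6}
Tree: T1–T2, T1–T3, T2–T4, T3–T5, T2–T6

Yes; width 1.

Vertex coverage: the bags together contain {0, 1, 2, 3, 4, 5, 6}, the full vertex set. Edge coverage: each edge of G has both endpoints in at least one bag. Running intersection: for every vertex, the bags containing it form a connected subtree. All three properties hold, so this is a valid tree decomposition of width max|bag| − 1 = 1, and hence tw(G) ≤ 1.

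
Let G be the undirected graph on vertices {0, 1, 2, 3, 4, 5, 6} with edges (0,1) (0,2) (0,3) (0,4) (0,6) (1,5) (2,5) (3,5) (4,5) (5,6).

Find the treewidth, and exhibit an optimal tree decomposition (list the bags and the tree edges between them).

Each bag holds 3 vertices, so the decomposition has width 2, which upper-bounds the treewidth. For the lower bound, G contains the cycle 0–3–5–4–0, so G is not a forest; only forests have treewidth ≤ 1, hence tw(G) ≥ 2. Hence tw(G) = 2 exactly.

Treewidth 2.
One optimal decomposition is:
Bags: B1 = {0, 3, 5}  B2 = {0, 4, 5}  B3 = {0, 1, 5}  B4 = {0, 5, 6}  B5 = {0, 2, 5}
Tree: B1–B2, B2–B3, B3–B4, B4–B5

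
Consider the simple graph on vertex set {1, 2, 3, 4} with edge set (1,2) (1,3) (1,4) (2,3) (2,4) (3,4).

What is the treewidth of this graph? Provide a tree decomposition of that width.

Treewidth 3.
Bags: B1 = {1, 2, 3, 4}
Tree: (single bag)

With just one bag of size 4, the width is 4 − 1 = 3, so tw(G) ≤ 3. For the lower bound, the 4 vertices {1, 2, 3, 4} are pairwise adjacent, and any tree decomposition puts a clique entirely inside one bag — forcing width ≥ 3. The upper and lower bounds meet at 3, so that is the treewidth.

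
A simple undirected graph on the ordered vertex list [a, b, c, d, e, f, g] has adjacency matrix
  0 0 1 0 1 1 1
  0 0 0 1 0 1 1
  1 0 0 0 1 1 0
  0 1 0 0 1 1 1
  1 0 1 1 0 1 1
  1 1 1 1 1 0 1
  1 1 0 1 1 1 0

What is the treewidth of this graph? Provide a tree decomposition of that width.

Treewidth 3.
One such decomposition:
Bags: B1 = {a, c, e, f}  B2 = {a, e, f, g}  B3 = {d, e, f, g}  B4 = {b, d, f, g}
Tree: B1–B2, B2–B3, B3–B4

Every bag has size at most 4, so the width is 4 − 1 = 3 and tw(G) ≤ 3. Conversely, {d, e, f, g} is a clique of size 4, and the vertices of any clique must share a bag in every tree decomposition; so some bag has ≥ 4 vertices and tw(G) ≥ 3. Hence tw(G) = 3 exactly.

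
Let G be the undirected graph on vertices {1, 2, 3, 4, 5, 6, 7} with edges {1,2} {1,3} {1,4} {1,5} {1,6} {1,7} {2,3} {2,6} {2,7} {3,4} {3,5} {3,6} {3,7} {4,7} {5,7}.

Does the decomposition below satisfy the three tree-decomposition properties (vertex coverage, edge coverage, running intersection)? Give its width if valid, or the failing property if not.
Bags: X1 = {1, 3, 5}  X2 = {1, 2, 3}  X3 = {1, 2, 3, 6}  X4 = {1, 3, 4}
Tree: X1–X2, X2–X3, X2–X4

A tree decomposition must satisfy three properties: every vertex lies in some bag; for every edge, both endpoints lie together in some bag; and for every vertex, the bags containing it form a connected subtree. Here vertex 7 appears in no bag, so the decomposition is invalid.

No — vertex 7 appears in no bag.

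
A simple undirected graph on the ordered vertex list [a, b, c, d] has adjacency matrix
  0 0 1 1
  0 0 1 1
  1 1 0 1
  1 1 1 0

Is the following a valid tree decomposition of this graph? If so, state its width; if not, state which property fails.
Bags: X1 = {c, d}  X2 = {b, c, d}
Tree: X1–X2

No — vertex a appears in no bag.

A tree decomposition must satisfy three properties: every vertex lies in some bag; for every edge, both endpoints lie together in some bag; and for every vertex, the bags containing it form a connected subtree. Here vertex a appears in no bag, so the decomposition is invalid.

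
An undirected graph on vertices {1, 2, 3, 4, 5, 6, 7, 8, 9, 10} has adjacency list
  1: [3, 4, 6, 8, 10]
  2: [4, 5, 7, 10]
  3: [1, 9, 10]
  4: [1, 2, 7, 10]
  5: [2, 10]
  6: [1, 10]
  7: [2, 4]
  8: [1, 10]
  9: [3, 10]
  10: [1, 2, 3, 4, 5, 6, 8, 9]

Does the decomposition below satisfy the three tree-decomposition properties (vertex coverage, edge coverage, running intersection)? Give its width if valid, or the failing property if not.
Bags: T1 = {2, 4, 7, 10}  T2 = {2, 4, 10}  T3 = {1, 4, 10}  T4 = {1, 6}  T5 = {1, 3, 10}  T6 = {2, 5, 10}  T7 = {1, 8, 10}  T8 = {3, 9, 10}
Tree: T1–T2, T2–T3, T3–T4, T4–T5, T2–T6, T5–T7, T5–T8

No — edge (10,6) lies in no bag.

A tree decomposition must satisfy three properties: every vertex lies in some bag; for every edge, both endpoints lie together in some bag; and for every vertex, the bags containing it form a connected subtree. Here edge (10,6) lies in no bag, so the decomposition is invalid.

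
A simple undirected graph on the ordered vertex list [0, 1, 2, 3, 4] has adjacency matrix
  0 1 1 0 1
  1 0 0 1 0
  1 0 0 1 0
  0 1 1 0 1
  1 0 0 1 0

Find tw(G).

A width-2 tree decomposition is:
Bags: B1 = {0, 3, 4}  B2 = {0, 1, 3}  B3 = {0, 2, 3}
Tree: B1–B2, B2–B3
Each bag holds 3 vertices, so the decomposition has width 2, which upper-bounds the treewidth. Since 3–4–0–1–3 is a cycle in G, G is not acyclic. Forests are exactly the graphs of treewidth ≤ 1, so tw(G) ≥ 2. Hence tw(G) = 2 exactly.

2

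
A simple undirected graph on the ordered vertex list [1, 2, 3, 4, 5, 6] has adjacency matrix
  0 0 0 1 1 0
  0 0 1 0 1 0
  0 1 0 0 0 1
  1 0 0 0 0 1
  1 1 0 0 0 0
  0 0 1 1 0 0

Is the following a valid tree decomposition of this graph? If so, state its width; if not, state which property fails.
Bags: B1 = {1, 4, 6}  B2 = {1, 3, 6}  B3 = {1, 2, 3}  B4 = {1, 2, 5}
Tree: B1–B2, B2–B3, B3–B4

Yes; width 2.

Vertex coverage: the bags together contain {1, 2, 3, 4, 5, 6}, the full vertex set. Edge coverage: each edge of G has both endpoints in at least one bag. Running intersection: for every vertex, the bags containing it form a connected subtree. All three properties hold, so this is a valid tree decomposition of width max|bag| − 1 = 2, and hence tw(G) ≤ 2.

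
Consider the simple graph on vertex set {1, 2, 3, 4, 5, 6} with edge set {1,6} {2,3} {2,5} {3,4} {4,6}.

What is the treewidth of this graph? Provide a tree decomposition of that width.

The largest bag has 2 vertices, giving width 1; this decomposition certifies tw(G) ≤ 1. Any graph with an edge has treewidth ≥ 1, and G has the edge 1–6. Therefore the treewidth is 1.

Treewidth 1.
One optimal decomposition is:
Bags: B1 = {1, 6}  B2 = {4, 6}  B3 = {3, 4}  B4 = {2, 3}  B5 = {2, 5}
Tree: B1–B2, B2–B3, B3–B4, B4–B5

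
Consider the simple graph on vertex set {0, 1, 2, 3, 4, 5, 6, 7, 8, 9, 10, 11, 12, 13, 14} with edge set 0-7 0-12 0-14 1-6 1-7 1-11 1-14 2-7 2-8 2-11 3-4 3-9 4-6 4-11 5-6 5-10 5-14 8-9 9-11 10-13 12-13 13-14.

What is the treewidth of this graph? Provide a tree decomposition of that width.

Each bag holds 4 vertices, so the decomposition has width 3, which upper-bounds the treewidth. For the lower bound: the 4 vertex sets {3,8,9}, {4}, {11}, {1,2,6,7} are disjoint, each induces a connected subgraph, and every pair is joined by at least one edge of G. Contracting each set to a single vertex therefore yields K_{4} as a minor, and since treewidth is minor-monotone, tw(G) ≥ tw(K_{4}) = 3. Combining the bounds, tw(G) = 3.

Treewidth 3.
Bags: B1 = {3, 4, 8, 9}  B2 = {4, 8, 9, 11}  B3 = {2, 4, 8, 11}  B4 = {2, 4, 6, 11}  B5 = {1, 2, 6, 11}  B6 = {1, 2, 6, 7}  B7 = {1, 5, 6, 7}  B8 = {1, 5, 7, 14}  B9 = {0, 5, 7, 14}  B10 = {0, 5, 10, 14}  B11 = {0, 10, 13, 14}  B12 = {0, 10, 12, 13}
Tree: B1–B2, B2–B3, B3–B4, B4–B5, B5–B6, B6–B7, B7–B8, B8–B9, B9–B10, B10–B11, B11–B12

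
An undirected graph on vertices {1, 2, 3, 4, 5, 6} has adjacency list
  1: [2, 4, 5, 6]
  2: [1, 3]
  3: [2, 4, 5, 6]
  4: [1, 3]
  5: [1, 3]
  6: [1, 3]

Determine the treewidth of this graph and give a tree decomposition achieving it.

Every bag has size at most 3, so the width is 3 − 1 = 2 and tw(G) ≤ 2. Since 1–2–3–5–1 is a cycle in G, G is not acyclic. Forests are exactly the graphs of treewidth ≤ 1, so tw(G) ≥ 2. Therefore the treewidth is 2.

Treewidth 2.
One such decomposition:
Bags: B1 = {1, 2, 3}  B2 = {1, 3, 5}  B3 = {1, 3, 6}  B4 = {1, 3, 4}
Tree: B1–B2, B2–B3, B3–B4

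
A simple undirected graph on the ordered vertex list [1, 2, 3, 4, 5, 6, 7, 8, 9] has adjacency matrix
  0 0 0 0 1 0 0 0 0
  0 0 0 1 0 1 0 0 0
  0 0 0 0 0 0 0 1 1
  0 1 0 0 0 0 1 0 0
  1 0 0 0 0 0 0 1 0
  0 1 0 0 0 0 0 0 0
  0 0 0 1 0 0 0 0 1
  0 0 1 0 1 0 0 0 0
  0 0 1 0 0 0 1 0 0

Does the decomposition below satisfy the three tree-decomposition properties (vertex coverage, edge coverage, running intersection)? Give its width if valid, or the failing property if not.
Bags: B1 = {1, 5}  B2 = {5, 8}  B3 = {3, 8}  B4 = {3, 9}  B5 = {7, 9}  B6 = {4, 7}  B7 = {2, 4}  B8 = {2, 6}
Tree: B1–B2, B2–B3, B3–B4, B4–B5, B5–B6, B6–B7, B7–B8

Yes; width 1.

Every vertex of G appears in some bag (union = {1, 2, 3, 4, 5, 6, 7, 8, 9}); every edge is covered by a bag; and for each vertex v the set of bags containing v is connected in the bag tree. The decomposition is therefore valid. The largest bag has 2 vertices, so the width is 1.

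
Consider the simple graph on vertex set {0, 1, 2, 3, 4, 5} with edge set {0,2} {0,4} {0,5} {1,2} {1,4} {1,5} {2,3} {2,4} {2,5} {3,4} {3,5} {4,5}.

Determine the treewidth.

3

A width-3 tree decomposition is:
Bags: B1 = {1, 2, 4, 5}  B2 = {0, 2, 4, 5}  B3 = {2, 3, 4, 5}
Tree: B1–B2, B1–B3
The largest bag has 4 vertices, giving width 3; this decomposition certifies tw(G) ≤ 3. For the lower bound, the 4 vertices {0, 2, 4, 5} are pairwise adjacent, and any tree decomposition puts a clique entirely inside one bag — forcing width ≥ 3. Combining the bounds, tw(G) = 3.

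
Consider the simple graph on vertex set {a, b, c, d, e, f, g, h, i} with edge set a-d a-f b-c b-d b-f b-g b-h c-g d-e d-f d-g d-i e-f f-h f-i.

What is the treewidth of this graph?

A width-2 tree decomposition is:
Bags: B1 = {b, d, f}  B2 = {a, d, f}  B3 = {b, f, h}  B4 = {b, d, g}  B5 = {d, f, i}  B6 = {b, c, g}  B7 = {d, e, f}
Tree: B1–B2, B1–B3, B1–B4, B1–B5, B4–B6, B1–B7
Every bag has size at most 3, so the width is 3 − 1 = 2 and tw(G) ≤ 2. For the lower bound, the 3 vertices {b, d, g} are pairwise adjacent, and any tree decomposition puts a clique entirely inside one bag — forcing width ≥ 2. Combining the bounds, tw(G) = 2.

2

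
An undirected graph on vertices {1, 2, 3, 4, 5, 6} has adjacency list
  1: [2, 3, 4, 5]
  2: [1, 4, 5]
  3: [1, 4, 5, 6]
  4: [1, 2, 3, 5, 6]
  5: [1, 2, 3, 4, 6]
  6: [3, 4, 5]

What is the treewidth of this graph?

3

A width-3 tree decomposition is:
Bags: B1 = {3, 4, 5, 6}  B2 = {1, 3, 4, 5}  B3 = {1, 2, 4, 5}
Tree: B1–B2, B2–B3
The largest bag has 4 vertices, giving width 3; this decomposition certifies tw(G) ≤ 3. On the other hand G contains the 4-clique {1, 2, 4, 5}. A clique must lie in a single bag of any decomposition, so no decomposition can have width below 3. Hence tw(G) = 3 exactly.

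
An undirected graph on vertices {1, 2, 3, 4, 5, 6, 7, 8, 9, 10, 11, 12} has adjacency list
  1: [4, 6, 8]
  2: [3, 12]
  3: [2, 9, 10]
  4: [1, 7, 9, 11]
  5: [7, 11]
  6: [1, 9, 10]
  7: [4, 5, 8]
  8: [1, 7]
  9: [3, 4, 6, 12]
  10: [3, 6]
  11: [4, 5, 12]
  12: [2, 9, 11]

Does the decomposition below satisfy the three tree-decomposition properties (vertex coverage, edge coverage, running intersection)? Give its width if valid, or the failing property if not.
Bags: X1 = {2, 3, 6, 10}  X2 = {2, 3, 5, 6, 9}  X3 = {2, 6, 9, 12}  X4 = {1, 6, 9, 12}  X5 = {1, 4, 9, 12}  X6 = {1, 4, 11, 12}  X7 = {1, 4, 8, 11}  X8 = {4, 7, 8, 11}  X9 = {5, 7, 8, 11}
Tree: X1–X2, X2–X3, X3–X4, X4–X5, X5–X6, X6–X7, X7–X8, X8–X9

No — bags containing vertex 5 are not connected in the tree.

A tree decomposition must satisfy three properties: every vertex lies in some bag; for every edge, both endpoints lie together in some bag; and for every vertex, the bags containing it form a connected subtree. Here bags containing vertex 5 are not connected in the tree, so the decomposition is invalid.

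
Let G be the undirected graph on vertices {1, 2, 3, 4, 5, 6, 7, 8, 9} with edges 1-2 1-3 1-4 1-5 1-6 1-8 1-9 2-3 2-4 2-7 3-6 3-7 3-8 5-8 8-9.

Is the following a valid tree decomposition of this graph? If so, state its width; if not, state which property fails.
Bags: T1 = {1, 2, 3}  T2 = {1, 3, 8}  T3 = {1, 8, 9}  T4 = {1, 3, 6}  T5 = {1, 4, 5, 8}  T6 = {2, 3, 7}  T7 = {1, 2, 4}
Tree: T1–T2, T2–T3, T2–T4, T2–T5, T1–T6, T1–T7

A tree decomposition must satisfy three properties: every vertex lies in some bag; for every edge, both endpoints lie together in some bag; and for every vertex, the bags containing it form a connected subtree. Here bags containing vertex 4 are not connected in the tree, so the decomposition is invalid.

No — bags containing vertex 4 are not connected in the tree.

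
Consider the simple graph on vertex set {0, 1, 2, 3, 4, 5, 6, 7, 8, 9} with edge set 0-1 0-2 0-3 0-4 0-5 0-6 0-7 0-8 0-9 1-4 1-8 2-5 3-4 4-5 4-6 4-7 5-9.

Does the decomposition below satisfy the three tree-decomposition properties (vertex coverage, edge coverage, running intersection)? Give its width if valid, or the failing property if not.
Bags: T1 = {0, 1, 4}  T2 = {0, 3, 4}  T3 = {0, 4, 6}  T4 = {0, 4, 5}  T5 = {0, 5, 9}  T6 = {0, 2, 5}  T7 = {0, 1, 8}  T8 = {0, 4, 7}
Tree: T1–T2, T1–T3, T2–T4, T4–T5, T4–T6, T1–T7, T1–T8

Vertex coverage: the bags together contain {0, 1, 2, 3, 4, 5, 6, 7, 8, 9}, the full vertex set. Edge coverage: each edge of G has both endpoints in at least one bag. Running intersection: for every vertex, the bags containing it form a connected subtree. All three properties hold, so this is a valid tree decomposition of width max|bag| − 1 = 2, and hence tw(G) ≤ 2.

Yes; width 2.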